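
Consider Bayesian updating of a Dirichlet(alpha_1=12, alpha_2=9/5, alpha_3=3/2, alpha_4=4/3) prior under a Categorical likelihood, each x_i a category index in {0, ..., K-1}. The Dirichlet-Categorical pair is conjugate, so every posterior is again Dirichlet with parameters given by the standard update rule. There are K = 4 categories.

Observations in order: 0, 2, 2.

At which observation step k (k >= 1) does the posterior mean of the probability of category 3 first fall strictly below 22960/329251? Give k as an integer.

k = 3

obs 1: x=0 → posterior Dirichlet(13, 9/5, 3/2, 4/3)
obs 2: x=2 → posterior Dirichlet(13, 9/5, 5/2, 4/3)
obs 3: x=2 → posterior Dirichlet(13, 9/5, 7/2, 4/3)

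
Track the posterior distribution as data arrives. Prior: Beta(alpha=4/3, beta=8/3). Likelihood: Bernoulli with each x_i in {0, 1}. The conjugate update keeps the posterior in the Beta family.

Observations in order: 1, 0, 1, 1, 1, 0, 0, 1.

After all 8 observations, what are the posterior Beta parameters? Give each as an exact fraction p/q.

obs 1: x=1 → posterior Beta(7/3, 8/3)
obs 2: x=0 → posterior Beta(7/3, 11/3)
obs 3: x=1 → posterior Beta(10/3, 11/3)
obs 4: x=1 → posterior Beta(13/3, 11/3)
obs 5: x=1 → posterior Beta(16/3, 11/3)
obs 6: x=0 → posterior Beta(16/3, 14/3)
obs 7: x=0 → posterior Beta(16/3, 17/3)
obs 8: x=1 → posterior Beta(19/3, 17/3)

alpha=19/3, beta=17/3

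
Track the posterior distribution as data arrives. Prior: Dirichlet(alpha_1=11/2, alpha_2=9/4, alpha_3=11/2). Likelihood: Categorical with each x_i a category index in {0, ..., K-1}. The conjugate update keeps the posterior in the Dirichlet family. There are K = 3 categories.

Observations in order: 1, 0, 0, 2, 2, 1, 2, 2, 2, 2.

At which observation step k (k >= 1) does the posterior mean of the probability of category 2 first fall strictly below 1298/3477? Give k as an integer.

obs 1: x=1 → posterior Dirichlet(11/2, 13/4, 11/2)
obs 2: x=0 → posterior Dirichlet(13/2, 13/4, 11/2)
obs 3: x=0 → posterior Dirichlet(15/2, 13/4, 11/2)
obs 4: x=2 → posterior Dirichlet(15/2, 13/4, 13/2)
obs 5: x=2 → posterior Dirichlet(15/2, 13/4, 15/2)
obs 6: x=1 → posterior Dirichlet(15/2, 17/4, 15/2)
obs 7: x=2 → posterior Dirichlet(15/2, 17/4, 17/2)
obs 8: x=2 → posterior Dirichlet(15/2, 17/4, 19/2)
obs 9: x=2 → posterior Dirichlet(15/2, 17/4, 21/2)
obs 10: x=2 → posterior Dirichlet(15/2, 17/4, 23/2)

k = 2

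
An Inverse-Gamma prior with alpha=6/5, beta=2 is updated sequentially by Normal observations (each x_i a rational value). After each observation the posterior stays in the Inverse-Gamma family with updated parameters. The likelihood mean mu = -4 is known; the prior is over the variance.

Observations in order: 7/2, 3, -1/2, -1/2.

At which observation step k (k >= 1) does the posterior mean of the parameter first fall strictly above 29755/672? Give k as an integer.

k = 2

obs 1: x=7/2 → posterior Inverse-Gamma(17/10, 241/8)
obs 2: x=3 → posterior Inverse-Gamma(11/5, 437/8)
obs 3: x=-1/2 → posterior Inverse-Gamma(27/10, 243/4)
obs 4: x=-1/2 → posterior Inverse-Gamma(16/5, 535/8)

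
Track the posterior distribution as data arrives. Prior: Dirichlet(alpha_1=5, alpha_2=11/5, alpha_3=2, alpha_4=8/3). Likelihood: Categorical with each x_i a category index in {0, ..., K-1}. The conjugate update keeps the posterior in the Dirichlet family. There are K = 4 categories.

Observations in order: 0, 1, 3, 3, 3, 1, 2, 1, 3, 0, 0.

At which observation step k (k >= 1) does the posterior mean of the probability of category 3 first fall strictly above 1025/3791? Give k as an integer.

obs 1: x=0 → posterior Dirichlet(6, 11/5, 2, 8/3)
obs 2: x=1 → posterior Dirichlet(6, 16/5, 2, 8/3)
obs 3: x=3 → posterior Dirichlet(6, 16/5, 2, 11/3)
obs 4: x=3 → posterior Dirichlet(6, 16/5, 2, 14/3)
obs 5: x=3 → posterior Dirichlet(6, 16/5, 2, 17/3)
obs 6: x=1 → posterior Dirichlet(6, 21/5, 2, 17/3)
obs 7: x=2 → posterior Dirichlet(6, 21/5, 3, 17/3)
obs 8: x=1 → posterior Dirichlet(6, 26/5, 3, 17/3)
obs 9: x=3 → posterior Dirichlet(6, 26/5, 3, 20/3)
obs 10: x=0 → posterior Dirichlet(7, 26/5, 3, 20/3)
obs 11: x=0 → posterior Dirichlet(8, 26/5, 3, 20/3)

k = 4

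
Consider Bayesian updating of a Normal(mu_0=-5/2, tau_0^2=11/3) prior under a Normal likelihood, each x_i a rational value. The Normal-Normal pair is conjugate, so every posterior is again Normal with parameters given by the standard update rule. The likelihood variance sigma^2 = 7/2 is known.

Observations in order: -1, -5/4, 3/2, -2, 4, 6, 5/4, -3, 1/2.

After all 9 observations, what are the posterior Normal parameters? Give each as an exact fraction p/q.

obs 1: x=-1 → posterior Normal(-149/86, 77/43)
obs 2: x=-5/4 → posterior Normal(-102/65, 77/65)
obs 3: x=3/2 → posterior Normal(-23/29, 77/87)
obs 4: x=-2 → posterior Normal(-113/109, 77/109)
obs 5: x=4 → posterior Normal(-25/131, 77/131)
obs 6: x=6 → posterior Normal(107/153, 77/153)
obs 7: x=5/4 → posterior Normal(269/350, 11/25)
obs 8: x=-3 → posterior Normal(137/394, 77/197)
obs 9: x=1/2 → posterior Normal(53/146, 77/219)

mu_0=53/146, tau_0^2=77/219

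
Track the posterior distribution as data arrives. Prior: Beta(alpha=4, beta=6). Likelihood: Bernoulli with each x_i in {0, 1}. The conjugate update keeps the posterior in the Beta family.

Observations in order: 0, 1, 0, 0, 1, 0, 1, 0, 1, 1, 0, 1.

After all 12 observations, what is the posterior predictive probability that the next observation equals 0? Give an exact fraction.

obs 1: x=0 → posterior Beta(4, 7)
obs 2: x=1 → posterior Beta(5, 7)
obs 3: x=0 → posterior Beta(5, 8)
obs 4: x=0 → posterior Beta(5, 9)
obs 5: x=1 → posterior Beta(6, 9)
obs 6: x=0 → posterior Beta(6, 10)
obs 7: x=1 → posterior Beta(7, 10)
obs 8: x=0 → posterior Beta(7, 11)
obs 9: x=1 → posterior Beta(8, 11)
obs 10: x=1 → posterior Beta(9, 11)
obs 11: x=0 → posterior Beta(9, 12)
obs 12: x=1 → posterior Beta(10, 12)

6/11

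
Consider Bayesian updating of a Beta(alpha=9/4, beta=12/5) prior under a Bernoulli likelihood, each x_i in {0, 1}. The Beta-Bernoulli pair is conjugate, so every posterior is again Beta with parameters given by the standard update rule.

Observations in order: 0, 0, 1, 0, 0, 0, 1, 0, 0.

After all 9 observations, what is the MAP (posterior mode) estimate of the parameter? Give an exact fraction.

65/233

obs 1: x=0 → posterior Beta(9/4, 17/5)
obs 2: x=0 → posterior Beta(9/4, 22/5)
obs 3: x=1 → posterior Beta(13/4, 22/5)
obs 4: x=0 → posterior Beta(13/4, 27/5)
obs 5: x=0 → posterior Beta(13/4, 32/5)
obs 6: x=0 → posterior Beta(13/4, 37/5)
obs 7: x=1 → posterior Beta(17/4, 37/5)
obs 8: x=0 → posterior Beta(17/4, 42/5)
obs 9: x=0 → posterior Beta(17/4, 47/5)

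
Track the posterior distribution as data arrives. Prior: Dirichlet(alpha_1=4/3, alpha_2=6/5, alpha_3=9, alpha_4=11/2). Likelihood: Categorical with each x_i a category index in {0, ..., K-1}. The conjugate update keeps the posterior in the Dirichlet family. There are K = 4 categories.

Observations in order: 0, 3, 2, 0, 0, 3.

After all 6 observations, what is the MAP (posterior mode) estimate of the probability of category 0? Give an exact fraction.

100/571

obs 1: x=0 → posterior Dirichlet(7/3, 6/5, 9, 11/2)
obs 2: x=3 → posterior Dirichlet(7/3, 6/5, 9, 13/2)
obs 3: x=2 → posterior Dirichlet(7/3, 6/5, 10, 13/2)
obs 4: x=0 → posterior Dirichlet(10/3, 6/5, 10, 13/2)
obs 5: x=0 → posterior Dirichlet(13/3, 6/5, 10, 13/2)
obs 6: x=3 → posterior Dirichlet(13/3, 6/5, 10, 15/2)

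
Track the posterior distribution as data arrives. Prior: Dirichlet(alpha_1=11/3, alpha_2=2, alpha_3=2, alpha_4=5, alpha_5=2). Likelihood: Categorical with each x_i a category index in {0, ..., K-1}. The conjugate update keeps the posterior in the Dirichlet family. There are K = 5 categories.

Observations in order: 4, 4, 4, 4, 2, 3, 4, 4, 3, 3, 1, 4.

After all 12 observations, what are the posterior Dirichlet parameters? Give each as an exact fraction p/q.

obs 1: x=4 → posterior Dirichlet(11/3, 2, 2, 5, 3)
obs 2: x=4 → posterior Dirichlet(11/3, 2, 2, 5, 4)
obs 3: x=4 → posterior Dirichlet(11/3, 2, 2, 5, 5)
obs 4: x=4 → posterior Dirichlet(11/3, 2, 2, 5, 6)
obs 5: x=2 → posterior Dirichlet(11/3, 2, 3, 5, 6)
obs 6: x=3 → posterior Dirichlet(11/3, 2, 3, 6, 6)
obs 7: x=4 → posterior Dirichlet(11/3, 2, 3, 6, 7)
obs 8: x=4 → posterior Dirichlet(11/3, 2, 3, 6, 8)
obs 9: x=3 → posterior Dirichlet(11/3, 2, 3, 7, 8)
obs 10: x=3 → posterior Dirichlet(11/3, 2, 3, 8, 8)
obs 11: x=1 → posterior Dirichlet(11/3, 3, 3, 8, 8)
obs 12: x=4 → posterior Dirichlet(11/3, 3, 3, 8, 9)

alpha_1=11/3, alpha_2=3, alpha_3=3, alpha_4=8, alpha_5=9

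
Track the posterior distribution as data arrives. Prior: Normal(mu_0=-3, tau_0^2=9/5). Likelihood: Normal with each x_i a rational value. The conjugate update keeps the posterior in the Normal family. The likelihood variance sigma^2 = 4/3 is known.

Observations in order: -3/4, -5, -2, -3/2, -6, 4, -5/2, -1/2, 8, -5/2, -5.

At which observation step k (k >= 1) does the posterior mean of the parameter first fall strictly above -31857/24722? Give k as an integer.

obs 1: x=-3/4 → posterior Normal(-321/188, 36/47)
obs 2: x=-5 → posterior Normal(-861/296, 18/37)
obs 3: x=-2 → posterior Normal(-1077/404, 36/101)
obs 4: x=-3/2 → posterior Normal(-1239/512, 9/32)
obs 5: x=-6 → posterior Normal(-1887/620, 36/155)
obs 6: x=4 → posterior Normal(-1455/728, 18/91)
obs 7: x=-5/2 → posterior Normal(-1725/836, 36/209)
obs 8: x=-1/2 → posterior Normal(-1779/944, 9/59)
obs 9: x=8 → posterior Normal(-915/1052, 36/263)
obs 10: x=-5/2 → posterior Normal(-237/232, 18/145)
obs 11: x=-5 → posterior Normal(-1725/1268, 36/317)

k = 9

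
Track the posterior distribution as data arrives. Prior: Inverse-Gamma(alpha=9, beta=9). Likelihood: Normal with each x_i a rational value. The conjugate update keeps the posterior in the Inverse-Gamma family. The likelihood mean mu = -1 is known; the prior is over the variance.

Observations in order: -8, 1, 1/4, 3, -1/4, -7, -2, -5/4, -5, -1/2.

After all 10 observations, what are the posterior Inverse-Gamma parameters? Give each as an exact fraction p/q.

alpha=14, beta=2279/32

obs 1: x=-8 → posterior Inverse-Gamma(19/2, 67/2)
obs 2: x=1 → posterior Inverse-Gamma(10, 71/2)
obs 3: x=1/4 → posterior Inverse-Gamma(21/2, 1161/32)
obs 4: x=3 → posterior Inverse-Gamma(11, 1417/32)
obs 5: x=-1/4 → posterior Inverse-Gamma(23/2, 713/16)
obs 6: x=-7 → posterior Inverse-Gamma(12, 1001/16)
obs 7: x=-2 → posterior Inverse-Gamma(25/2, 1009/16)
obs 8: x=-5/4 → posterior Inverse-Gamma(13, 2019/32)
obs 9: x=-5 → posterior Inverse-Gamma(27/2, 2275/32)
obs 10: x=-1/2 → posterior Inverse-Gamma(14, 2279/32)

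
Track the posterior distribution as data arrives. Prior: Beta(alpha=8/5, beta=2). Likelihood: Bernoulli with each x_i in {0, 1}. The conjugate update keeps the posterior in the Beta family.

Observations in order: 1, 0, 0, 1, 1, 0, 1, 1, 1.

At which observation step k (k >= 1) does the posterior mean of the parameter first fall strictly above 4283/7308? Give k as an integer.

k = 9

obs 1: x=1 → posterior Beta(13/5, 2)
obs 2: x=0 → posterior Beta(13/5, 3)
obs 3: x=0 → posterior Beta(13/5, 4)
obs 4: x=1 → posterior Beta(18/5, 4)
obs 5: x=1 → posterior Beta(23/5, 4)
obs 6: x=0 → posterior Beta(23/5, 5)
obs 7: x=1 → posterior Beta(28/5, 5)
obs 8: x=1 → posterior Beta(33/5, 5)
obs 9: x=1 → posterior Beta(38/5, 5)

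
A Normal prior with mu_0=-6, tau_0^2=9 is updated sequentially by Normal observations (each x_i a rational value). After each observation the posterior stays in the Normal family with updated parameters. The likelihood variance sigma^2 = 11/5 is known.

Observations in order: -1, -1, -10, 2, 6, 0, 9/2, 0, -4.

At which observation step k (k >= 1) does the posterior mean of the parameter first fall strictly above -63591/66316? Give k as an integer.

k = 6

obs 1: x=-1 → posterior Normal(-111/56, 99/56)
obs 2: x=-1 → posterior Normal(-156/101, 99/101)
obs 3: x=-10 → posterior Normal(-303/73, 99/146)
obs 4: x=2 → posterior Normal(-516/191, 99/191)
obs 5: x=6 → posterior Normal(-123/118, 99/236)
obs 6: x=0 → posterior Normal(-246/281, 99/281)
obs 7: x=9/2 → posterior Normal(-87/652, 99/326)
obs 8: x=0 → posterior Normal(-87/742, 99/371)
obs 9: x=-4 → posterior Normal(-447/832, 99/416)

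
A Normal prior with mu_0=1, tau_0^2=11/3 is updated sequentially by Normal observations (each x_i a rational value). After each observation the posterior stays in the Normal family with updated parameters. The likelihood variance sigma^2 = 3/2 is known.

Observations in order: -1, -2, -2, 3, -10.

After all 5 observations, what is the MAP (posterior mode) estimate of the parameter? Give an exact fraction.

obs 1: x=-1 → posterior Normal(-13/31, 33/31)
obs 2: x=-2 → posterior Normal(-57/53, 33/53)
obs 3: x=-2 → posterior Normal(-101/75, 11/25)
obs 4: x=3 → posterior Normal(-35/97, 33/97)
obs 5: x=-10 → posterior Normal(-15/7, 33/119)

-15/7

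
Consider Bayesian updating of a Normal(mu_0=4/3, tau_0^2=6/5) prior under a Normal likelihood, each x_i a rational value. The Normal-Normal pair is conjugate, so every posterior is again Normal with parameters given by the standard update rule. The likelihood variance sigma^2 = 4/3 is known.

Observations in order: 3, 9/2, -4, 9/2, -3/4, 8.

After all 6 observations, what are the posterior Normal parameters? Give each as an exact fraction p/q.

mu_0=1807/768, tau_0^2=3/16

obs 1: x=3 → posterior Normal(121/57, 12/19)
obs 2: x=9/2 → posterior Normal(485/168, 3/7)
obs 3: x=-4 → posterior Normal(269/222, 12/37)
obs 4: x=9/2 → posterior Normal(128/69, 6/23)
obs 5: x=-3/4 → posterior Normal(943/660, 12/55)
obs 6: x=8 → posterior Normal(1807/768, 3/16)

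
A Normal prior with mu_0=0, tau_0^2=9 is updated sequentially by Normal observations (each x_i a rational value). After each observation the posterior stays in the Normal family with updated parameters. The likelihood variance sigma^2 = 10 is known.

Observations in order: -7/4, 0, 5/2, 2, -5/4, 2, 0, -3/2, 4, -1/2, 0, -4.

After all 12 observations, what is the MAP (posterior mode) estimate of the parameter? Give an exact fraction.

obs 1: x=-7/4 → posterior Normal(-63/76, 90/19)
obs 2: x=0 → posterior Normal(-9/16, 45/14)
obs 3: x=5/2 → posterior Normal(27/148, 90/37)
obs 4: x=2 → posterior Normal(99/184, 45/23)
obs 5: x=-5/4 → posterior Normal(27/110, 18/11)
obs 6: x=2 → posterior Normal(63/128, 45/32)
obs 7: x=0 → posterior Normal(63/146, 90/73)
obs 8: x=-3/2 → posterior Normal(9/41, 45/41)
obs 9: x=4 → posterior Normal(54/91, 90/91)
obs 10: x=-1/2 → posterior Normal(99/200, 9/10)
obs 11: x=0 → posterior Normal(99/218, 90/109)
obs 12: x=-4 → posterior Normal(27/236, 45/59)

27/236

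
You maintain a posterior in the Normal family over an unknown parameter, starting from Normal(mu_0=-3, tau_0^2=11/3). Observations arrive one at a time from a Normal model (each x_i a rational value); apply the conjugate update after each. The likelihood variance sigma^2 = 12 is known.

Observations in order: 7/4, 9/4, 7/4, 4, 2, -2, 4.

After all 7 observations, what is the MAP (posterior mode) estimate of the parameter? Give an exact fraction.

obs 1: x=7/4 → posterior Normal(-355/188, 132/47)
obs 2: x=9/4 → posterior Normal(-32/29, 66/29)
obs 3: x=7/4 → posterior Normal(-179/276, 44/23)
obs 4: x=4 → posterior Normal(-3/320, 33/20)
obs 5: x=2 → posterior Normal(85/364, 132/91)
obs 6: x=-2 → posterior Normal(-1/136, 22/17)
obs 7: x=4 → posterior Normal(173/452, 132/113)

173/452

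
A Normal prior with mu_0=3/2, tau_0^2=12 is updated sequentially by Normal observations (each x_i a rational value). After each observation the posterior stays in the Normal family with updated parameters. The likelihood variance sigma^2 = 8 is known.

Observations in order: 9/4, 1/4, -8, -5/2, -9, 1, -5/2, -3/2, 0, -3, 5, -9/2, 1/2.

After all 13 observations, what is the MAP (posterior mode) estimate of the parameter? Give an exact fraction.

-63/41

obs 1: x=9/4 → posterior Normal(39/20, 24/5)
obs 2: x=1/4 → posterior Normal(21/16, 3)
obs 3: x=-8 → posterior Normal(-27/22, 24/11)
obs 4: x=-5/2 → posterior Normal(-3/2, 12/7)
obs 5: x=-9 → posterior Normal(-48/17, 24/17)
obs 6: x=1 → posterior Normal(-9/4, 6/5)
obs 7: x=-5/2 → posterior Normal(-105/46, 24/23)
obs 8: x=-3/2 → posterior Normal(-57/26, 12/13)
obs 9: x=0 → posterior Normal(-57/29, 24/29)
obs 10: x=-3 → posterior Normal(-33/16, 3/4)
obs 11: x=5 → posterior Normal(-51/35, 24/35)
obs 12: x=-9/2 → posterior Normal(-129/76, 12/19)
obs 13: x=1/2 → posterior Normal(-63/41, 24/41)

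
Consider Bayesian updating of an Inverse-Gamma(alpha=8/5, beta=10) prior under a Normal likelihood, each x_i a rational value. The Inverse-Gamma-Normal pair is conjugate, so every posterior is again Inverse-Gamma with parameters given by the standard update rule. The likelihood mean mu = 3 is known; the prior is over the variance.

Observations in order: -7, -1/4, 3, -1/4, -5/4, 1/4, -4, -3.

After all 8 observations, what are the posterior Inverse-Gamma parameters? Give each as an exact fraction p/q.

alpha=28/5, beta=1007/8

obs 1: x=-7 → posterior Inverse-Gamma(21/10, 60)
obs 2: x=-1/4 → posterior Inverse-Gamma(13/5, 2089/32)
obs 3: x=3 → posterior Inverse-Gamma(31/10, 2089/32)
obs 4: x=-1/4 → posterior Inverse-Gamma(18/5, 1129/16)
obs 5: x=-5/4 → posterior Inverse-Gamma(41/10, 2547/32)
obs 6: x=1/4 → posterior Inverse-Gamma(23/5, 667/8)
obs 7: x=-4 → posterior Inverse-Gamma(51/10, 863/8)
obs 8: x=-3 → posterior Inverse-Gamma(28/5, 1007/8)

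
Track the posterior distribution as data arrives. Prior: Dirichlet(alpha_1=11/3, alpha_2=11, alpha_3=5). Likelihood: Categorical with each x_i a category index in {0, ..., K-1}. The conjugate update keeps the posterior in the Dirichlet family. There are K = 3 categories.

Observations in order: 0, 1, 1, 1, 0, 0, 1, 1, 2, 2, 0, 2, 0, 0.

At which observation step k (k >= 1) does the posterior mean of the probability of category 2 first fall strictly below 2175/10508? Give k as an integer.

k = 5

obs 1: x=0 → posterior Dirichlet(14/3, 11, 5)
obs 2: x=1 → posterior Dirichlet(14/3, 12, 5)
obs 3: x=1 → posterior Dirichlet(14/3, 13, 5)
obs 4: x=1 → posterior Dirichlet(14/3, 14, 5)
obs 5: x=0 → posterior Dirichlet(17/3, 14, 5)
obs 6: x=0 → posterior Dirichlet(20/3, 14, 5)
obs 7: x=1 → posterior Dirichlet(20/3, 15, 5)
obs 8: x=1 → posterior Dirichlet(20/3, 16, 5)
obs 9: x=2 → posterior Dirichlet(20/3, 16, 6)
obs 10: x=2 → posterior Dirichlet(20/3, 16, 7)
obs 11: x=0 → posterior Dirichlet(23/3, 16, 7)
obs 12: x=2 → posterior Dirichlet(23/3, 16, 8)
obs 13: x=0 → posterior Dirichlet(26/3, 16, 8)
obs 14: x=0 → posterior Dirichlet(29/3, 16, 8)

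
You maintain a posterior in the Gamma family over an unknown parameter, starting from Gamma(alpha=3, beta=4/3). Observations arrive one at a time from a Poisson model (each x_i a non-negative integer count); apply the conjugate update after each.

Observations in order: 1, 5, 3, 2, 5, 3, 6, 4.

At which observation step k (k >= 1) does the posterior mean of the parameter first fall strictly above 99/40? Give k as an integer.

k = 2

obs 1: x=1 → posterior Gamma(4, 7/3)
obs 2: x=5 → posterior Gamma(9, 10/3)
obs 3: x=3 → posterior Gamma(12, 13/3)
obs 4: x=2 → posterior Gamma(14, 16/3)
obs 5: x=5 → posterior Gamma(19, 19/3)
obs 6: x=3 → posterior Gamma(22, 22/3)
obs 7: x=6 → posterior Gamma(28, 25/3)
obs 8: x=4 → posterior Gamma(32, 28/3)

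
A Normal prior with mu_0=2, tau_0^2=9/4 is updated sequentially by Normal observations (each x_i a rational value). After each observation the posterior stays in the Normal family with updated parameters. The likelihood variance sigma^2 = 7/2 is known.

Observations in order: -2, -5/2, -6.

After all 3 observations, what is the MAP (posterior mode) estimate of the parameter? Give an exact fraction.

-133/82

obs 1: x=-2 → posterior Normal(10/23, 63/46)
obs 2: x=-5/2 → posterior Normal(-25/64, 63/64)
obs 3: x=-6 → posterior Normal(-133/82, 63/82)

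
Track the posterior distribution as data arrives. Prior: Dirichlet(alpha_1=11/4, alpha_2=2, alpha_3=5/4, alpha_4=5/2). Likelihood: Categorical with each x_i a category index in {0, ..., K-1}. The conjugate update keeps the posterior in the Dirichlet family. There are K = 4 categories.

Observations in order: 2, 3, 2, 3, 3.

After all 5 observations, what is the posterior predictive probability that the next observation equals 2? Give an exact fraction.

13/54

obs 1: x=2 → posterior Dirichlet(11/4, 2, 9/4, 5/2)
obs 2: x=3 → posterior Dirichlet(11/4, 2, 9/4, 7/2)
obs 3: x=2 → posterior Dirichlet(11/4, 2, 13/4, 7/2)
obs 4: x=3 → posterior Dirichlet(11/4, 2, 13/4, 9/2)
obs 5: x=3 → posterior Dirichlet(11/4, 2, 13/4, 11/2)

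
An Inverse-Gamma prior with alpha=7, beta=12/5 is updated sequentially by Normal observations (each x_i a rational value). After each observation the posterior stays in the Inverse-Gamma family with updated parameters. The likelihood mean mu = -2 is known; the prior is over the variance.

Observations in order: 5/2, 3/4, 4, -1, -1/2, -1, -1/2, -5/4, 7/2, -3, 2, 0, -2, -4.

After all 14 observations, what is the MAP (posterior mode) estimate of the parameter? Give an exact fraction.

5237/1200

obs 1: x=5/2 → posterior Inverse-Gamma(15/2, 501/40)
obs 2: x=3/4 → posterior Inverse-Gamma(8, 2609/160)
obs 3: x=4 → posterior Inverse-Gamma(17/2, 5489/160)
obs 4: x=-1 → posterior Inverse-Gamma(9, 5569/160)
obs 5: x=-1/2 → posterior Inverse-Gamma(19/2, 5749/160)
obs 6: x=-1 → posterior Inverse-Gamma(10, 5829/160)
obs 7: x=-1/2 → posterior Inverse-Gamma(21/2, 6009/160)
obs 8: x=-5/4 → posterior Inverse-Gamma(11, 3027/80)
obs 9: x=7/2 → posterior Inverse-Gamma(23/2, 4237/80)
obs 10: x=-3 → posterior Inverse-Gamma(12, 4277/80)
obs 11: x=2 → posterior Inverse-Gamma(25/2, 4917/80)
obs 12: x=0 → posterior Inverse-Gamma(13, 5077/80)
obs 13: x=-2 → posterior Inverse-Gamma(27/2, 5077/80)
obs 14: x=-4 → posterior Inverse-Gamma(14, 5237/80)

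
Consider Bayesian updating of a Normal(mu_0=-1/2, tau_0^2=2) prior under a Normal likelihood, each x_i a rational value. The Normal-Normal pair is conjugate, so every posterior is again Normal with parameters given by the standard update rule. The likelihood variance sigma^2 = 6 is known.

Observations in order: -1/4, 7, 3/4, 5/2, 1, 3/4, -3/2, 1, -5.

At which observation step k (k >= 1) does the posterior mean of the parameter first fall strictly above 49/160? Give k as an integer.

k = 2

obs 1: x=-1/4 → posterior Normal(-7/16, 3/2)
obs 2: x=7 → posterior Normal(21/20, 6/5)
obs 3: x=3/4 → posterior Normal(1, 1)
obs 4: x=5/2 → posterior Normal(17/14, 6/7)
obs 5: x=1 → posterior Normal(19/16, 3/4)
obs 6: x=3/4 → posterior Normal(41/36, 2/3)
obs 7: x=-3/2 → posterior Normal(7/8, 3/5)
obs 8: x=1 → posterior Normal(39/44, 6/11)
obs 9: x=-5 → posterior Normal(19/48, 1/2)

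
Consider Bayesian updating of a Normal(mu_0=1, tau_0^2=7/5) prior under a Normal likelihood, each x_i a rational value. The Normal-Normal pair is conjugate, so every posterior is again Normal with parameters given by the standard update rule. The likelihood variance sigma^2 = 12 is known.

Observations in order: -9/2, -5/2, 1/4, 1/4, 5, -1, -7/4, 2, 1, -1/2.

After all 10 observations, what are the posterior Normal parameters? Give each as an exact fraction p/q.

obs 1: x=-9/2 → posterior Normal(57/134, 84/67)
obs 2: x=-5/2 → posterior Normal(11/74, 42/37)
obs 3: x=1/4 → posterior Normal(17/108, 28/27)
obs 4: x=1/4 → posterior Normal(29/176, 21/22)
obs 5: x=5 → posterior Normal(99/190, 84/95)
obs 6: x=-1 → posterior Normal(5/12, 14/17)
obs 7: x=-7/4 → posterior Normal(121/436, 84/109)
obs 8: x=2 → posterior Normal(177/464, 21/29)
obs 9: x=1 → posterior Normal(5/12, 28/41)
obs 10: x=-1/2 → posterior Normal(191/520, 42/65)

mu_0=191/520, tau_0^2=42/65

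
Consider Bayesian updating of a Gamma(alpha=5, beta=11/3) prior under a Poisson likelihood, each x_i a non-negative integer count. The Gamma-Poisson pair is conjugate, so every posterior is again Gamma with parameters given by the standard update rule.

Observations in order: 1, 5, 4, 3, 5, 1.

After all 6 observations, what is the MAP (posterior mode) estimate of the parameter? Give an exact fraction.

obs 1: x=1 → posterior Gamma(6, 14/3)
obs 2: x=5 → posterior Gamma(11, 17/3)
obs 3: x=4 → posterior Gamma(15, 20/3)
obs 4: x=3 → posterior Gamma(18, 23/3)
obs 5: x=5 → posterior Gamma(23, 26/3)
obs 6: x=1 → posterior Gamma(24, 29/3)

69/29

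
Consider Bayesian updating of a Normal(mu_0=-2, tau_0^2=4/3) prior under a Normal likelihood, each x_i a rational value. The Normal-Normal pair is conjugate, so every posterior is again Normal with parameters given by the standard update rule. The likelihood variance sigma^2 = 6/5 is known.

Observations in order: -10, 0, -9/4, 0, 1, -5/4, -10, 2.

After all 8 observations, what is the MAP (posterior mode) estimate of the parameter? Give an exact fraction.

obs 1: x=-10 → posterior Normal(-118/19, 12/19)
obs 2: x=0 → posterior Normal(-118/29, 12/29)
obs 3: x=-9/4 → posterior Normal(-281/78, 4/13)
obs 4: x=0 → posterior Normal(-281/98, 12/49)
obs 5: x=1 → posterior Normal(-261/118, 12/59)
obs 6: x=-5/4 → posterior Normal(-143/69, 4/23)
obs 7: x=-10 → posterior Normal(-243/79, 12/79)
obs 8: x=2 → posterior Normal(-223/89, 12/89)

-223/89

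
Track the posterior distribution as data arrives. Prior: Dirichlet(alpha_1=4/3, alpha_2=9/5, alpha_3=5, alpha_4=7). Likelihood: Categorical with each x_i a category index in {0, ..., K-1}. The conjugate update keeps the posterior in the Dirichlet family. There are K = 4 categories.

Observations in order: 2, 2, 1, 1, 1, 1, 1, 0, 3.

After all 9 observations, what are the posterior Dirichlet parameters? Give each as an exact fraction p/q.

alpha_1=7/3, alpha_2=34/5, alpha_3=7, alpha_4=8

obs 1: x=2 → posterior Dirichlet(4/3, 9/5, 6, 7)
obs 2: x=2 → posterior Dirichlet(4/3, 9/5, 7, 7)
obs 3: x=1 → posterior Dirichlet(4/3, 14/5, 7, 7)
obs 4: x=1 → posterior Dirichlet(4/3, 19/5, 7, 7)
obs 5: x=1 → posterior Dirichlet(4/3, 24/5, 7, 7)
obs 6: x=1 → posterior Dirichlet(4/3, 29/5, 7, 7)
obs 7: x=1 → posterior Dirichlet(4/3, 34/5, 7, 7)
obs 8: x=0 → posterior Dirichlet(7/3, 34/5, 7, 7)
obs 9: x=3 → posterior Dirichlet(7/3, 34/5, 7, 8)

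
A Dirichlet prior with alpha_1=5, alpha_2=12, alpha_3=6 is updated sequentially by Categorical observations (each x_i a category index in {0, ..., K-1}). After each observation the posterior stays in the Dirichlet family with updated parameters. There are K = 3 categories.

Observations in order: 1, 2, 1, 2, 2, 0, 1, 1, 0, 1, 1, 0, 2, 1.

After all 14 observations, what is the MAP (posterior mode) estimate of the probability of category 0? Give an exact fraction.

7/34

obs 1: x=1 → posterior Dirichlet(5, 13, 6)
obs 2: x=2 → posterior Dirichlet(5, 13, 7)
obs 3: x=1 → posterior Dirichlet(5, 14, 7)
obs 4: x=2 → posterior Dirichlet(5, 14, 8)
obs 5: x=2 → posterior Dirichlet(5, 14, 9)
obs 6: x=0 → posterior Dirichlet(6, 14, 9)
obs 7: x=1 → posterior Dirichlet(6, 15, 9)
obs 8: x=1 → posterior Dirichlet(6, 16, 9)
obs 9: x=0 → posterior Dirichlet(7, 16, 9)
obs 10: x=1 → posterior Dirichlet(7, 17, 9)
obs 11: x=1 → posterior Dirichlet(7, 18, 9)
obs 12: x=0 → posterior Dirichlet(8, 18, 9)
obs 13: x=2 → posterior Dirichlet(8, 18, 10)
obs 14: x=1 → posterior Dirichlet(8, 19, 10)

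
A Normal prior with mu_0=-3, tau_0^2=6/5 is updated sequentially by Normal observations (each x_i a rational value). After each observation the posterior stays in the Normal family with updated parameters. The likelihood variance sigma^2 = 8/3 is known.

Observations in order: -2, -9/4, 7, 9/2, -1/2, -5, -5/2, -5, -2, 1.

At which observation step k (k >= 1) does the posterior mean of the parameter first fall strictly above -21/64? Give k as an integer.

obs 1: x=-2 → posterior Normal(-78/29, 24/29)
obs 2: x=-9/4 → posterior Normal(-393/152, 12/19)
obs 3: x=7 → posterior Normal(-3/4, 24/47)
obs 4: x=9/2 → posterior Normal(3/32, 3/7)
obs 5: x=-1/2 → posterior Normal(3/260, 24/65)
obs 6: x=-5 → posterior Normal(-177/296, 12/37)
obs 7: x=-5/2 → posterior Normal(-267/332, 24/83)
obs 8: x=-5 → posterior Normal(-447/368, 6/23)
obs 9: x=-2 → posterior Normal(-519/404, 24/101)
obs 10: x=1 → posterior Normal(-483/440, 12/55)

k = 4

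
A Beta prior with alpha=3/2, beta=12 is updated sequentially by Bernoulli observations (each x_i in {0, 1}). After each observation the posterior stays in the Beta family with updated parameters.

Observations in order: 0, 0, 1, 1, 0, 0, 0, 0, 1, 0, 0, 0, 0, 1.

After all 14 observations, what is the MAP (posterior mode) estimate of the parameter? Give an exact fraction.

obs 1: x=0 → posterior Beta(3/2, 13)
obs 2: x=0 → posterior Beta(3/2, 14)
obs 3: x=1 → posterior Beta(5/2, 14)
obs 4: x=1 → posterior Beta(7/2, 14)
obs 5: x=0 → posterior Beta(7/2, 15)
obs 6: x=0 → posterior Beta(7/2, 16)
obs 7: x=0 → posterior Beta(7/2, 17)
obs 8: x=0 → posterior Beta(7/2, 18)
obs 9: x=1 → posterior Beta(9/2, 18)
obs 10: x=0 → posterior Beta(9/2, 19)
obs 11: x=0 → posterior Beta(9/2, 20)
obs 12: x=0 → posterior Beta(9/2, 21)
obs 13: x=0 → posterior Beta(9/2, 22)
obs 14: x=1 → posterior Beta(11/2, 22)

3/17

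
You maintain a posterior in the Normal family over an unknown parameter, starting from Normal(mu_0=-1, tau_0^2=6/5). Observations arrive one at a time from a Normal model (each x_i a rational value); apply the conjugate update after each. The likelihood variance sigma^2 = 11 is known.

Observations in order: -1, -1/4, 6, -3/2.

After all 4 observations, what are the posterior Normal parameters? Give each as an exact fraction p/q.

mu_0=-71/158, tau_0^2=66/79

obs 1: x=-1 → posterior Normal(-1, 66/61)
obs 2: x=-1/4 → posterior Normal(-125/134, 66/67)
obs 3: x=6 → posterior Normal(-53/146, 66/73)
obs 4: x=-3/2 → posterior Normal(-71/158, 66/79)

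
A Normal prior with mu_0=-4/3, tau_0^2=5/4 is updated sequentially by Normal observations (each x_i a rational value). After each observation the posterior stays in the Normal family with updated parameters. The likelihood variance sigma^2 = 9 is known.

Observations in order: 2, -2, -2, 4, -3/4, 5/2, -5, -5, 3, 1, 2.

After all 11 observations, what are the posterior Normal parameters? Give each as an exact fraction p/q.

obs 1: x=2 → posterior Normal(-38/41, 45/41)
obs 2: x=-2 → posterior Normal(-24/23, 45/46)
obs 3: x=-2 → posterior Normal(-58/51, 15/17)
obs 4: x=4 → posterior Normal(-19/28, 45/56)
obs 5: x=-3/4 → posterior Normal(-167/244, 45/61)
obs 6: x=5/2 → posterior Normal(-39/88, 15/22)
obs 7: x=-5 → posterior Normal(-217/284, 45/71)
obs 8: x=-5 → posterior Normal(-317/304, 45/76)
obs 9: x=3 → posterior Normal(-257/324, 5/9)
obs 10: x=1 → posterior Normal(-237/344, 45/86)
obs 11: x=2 → posterior Normal(-197/364, 45/91)

mu_0=-197/364, tau_0^2=45/91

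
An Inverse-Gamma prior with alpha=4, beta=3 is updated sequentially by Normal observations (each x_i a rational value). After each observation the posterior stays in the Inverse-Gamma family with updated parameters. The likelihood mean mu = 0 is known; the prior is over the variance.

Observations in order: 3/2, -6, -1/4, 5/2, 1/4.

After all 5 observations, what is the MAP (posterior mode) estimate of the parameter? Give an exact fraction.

27/8

obs 1: x=3/2 → posterior Inverse-Gamma(9/2, 33/8)
obs 2: x=-6 → posterior Inverse-Gamma(5, 177/8)
obs 3: x=-1/4 → posterior Inverse-Gamma(11/2, 709/32)
obs 4: x=5/2 → posterior Inverse-Gamma(6, 809/32)
obs 5: x=1/4 → posterior Inverse-Gamma(13/2, 405/16)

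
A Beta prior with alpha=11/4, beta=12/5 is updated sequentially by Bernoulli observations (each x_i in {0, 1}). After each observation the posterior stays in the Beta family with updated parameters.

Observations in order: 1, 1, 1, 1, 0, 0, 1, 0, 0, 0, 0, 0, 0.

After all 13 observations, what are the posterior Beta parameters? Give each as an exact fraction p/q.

alpha=31/4, beta=52/5

obs 1: x=1 → posterior Beta(15/4, 12/5)
obs 2: x=1 → posterior Beta(19/4, 12/5)
obs 3: x=1 → posterior Beta(23/4, 12/5)
obs 4: x=1 → posterior Beta(27/4, 12/5)
obs 5: x=0 → posterior Beta(27/4, 17/5)
obs 6: x=0 → posterior Beta(27/4, 22/5)
obs 7: x=1 → posterior Beta(31/4, 22/5)
obs 8: x=0 → posterior Beta(31/4, 27/5)
obs 9: x=0 → posterior Beta(31/4, 32/5)
obs 10: x=0 → posterior Beta(31/4, 37/5)
obs 11: x=0 → posterior Beta(31/4, 42/5)
obs 12: x=0 → posterior Beta(31/4, 47/5)
obs 13: x=0 → posterior Beta(31/4, 52/5)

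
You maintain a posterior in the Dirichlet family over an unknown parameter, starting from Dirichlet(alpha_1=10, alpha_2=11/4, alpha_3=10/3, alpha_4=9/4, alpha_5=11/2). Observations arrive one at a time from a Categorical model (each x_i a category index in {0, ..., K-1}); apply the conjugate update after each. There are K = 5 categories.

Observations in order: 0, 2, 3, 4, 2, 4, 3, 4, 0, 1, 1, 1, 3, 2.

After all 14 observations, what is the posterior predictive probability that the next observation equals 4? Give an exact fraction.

obs 1: x=0 → posterior Dirichlet(11, 11/4, 10/3, 9/4, 11/2)
obs 2: x=2 → posterior Dirichlet(11, 11/4, 13/3, 9/4, 11/2)
obs 3: x=3 → posterior Dirichlet(11, 11/4, 13/3, 13/4, 11/2)
obs 4: x=4 → posterior Dirichlet(11, 11/4, 13/3, 13/4, 13/2)
obs 5: x=2 → posterior Dirichlet(11, 11/4, 16/3, 13/4, 13/2)
obs 6: x=4 → posterior Dirichlet(11, 11/4, 16/3, 13/4, 15/2)
obs 7: x=3 → posterior Dirichlet(11, 11/4, 16/3, 17/4, 15/2)
obs 8: x=4 → posterior Dirichlet(11, 11/4, 16/3, 17/4, 17/2)
obs 9: x=0 → posterior Dirichlet(12, 11/4, 16/3, 17/4, 17/2)
obs 10: x=1 → posterior Dirichlet(12, 15/4, 16/3, 17/4, 17/2)
obs 11: x=1 → posterior Dirichlet(12, 19/4, 16/3, 17/4, 17/2)
obs 12: x=1 → posterior Dirichlet(12, 23/4, 16/3, 17/4, 17/2)
obs 13: x=3 → posterior Dirichlet(12, 23/4, 16/3, 21/4, 17/2)
obs 14: x=2 → posterior Dirichlet(12, 23/4, 19/3, 21/4, 17/2)

51/227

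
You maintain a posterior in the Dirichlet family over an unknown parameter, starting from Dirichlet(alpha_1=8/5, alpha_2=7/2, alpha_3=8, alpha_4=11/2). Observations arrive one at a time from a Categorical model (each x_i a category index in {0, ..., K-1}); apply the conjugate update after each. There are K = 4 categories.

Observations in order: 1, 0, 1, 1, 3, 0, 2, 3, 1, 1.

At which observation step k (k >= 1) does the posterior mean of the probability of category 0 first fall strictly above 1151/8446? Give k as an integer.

k = 6

obs 1: x=1 → posterior Dirichlet(8/5, 9/2, 8, 11/2)
obs 2: x=0 → posterior Dirichlet(13/5, 9/2, 8, 11/2)
obs 3: x=1 → posterior Dirichlet(13/5, 11/2, 8, 11/2)
obs 4: x=1 → posterior Dirichlet(13/5, 13/2, 8, 11/2)
obs 5: x=3 → posterior Dirichlet(13/5, 13/2, 8, 13/2)
obs 6: x=0 → posterior Dirichlet(18/5, 13/2, 8, 13/2)
obs 7: x=2 → posterior Dirichlet(18/5, 13/2, 9, 13/2)
obs 8: x=3 → posterior Dirichlet(18/5, 13/2, 9, 15/2)
obs 9: x=1 → posterior Dirichlet(18/5, 15/2, 9, 15/2)
obs 10: x=1 → posterior Dirichlet(18/5, 17/2, 9, 15/2)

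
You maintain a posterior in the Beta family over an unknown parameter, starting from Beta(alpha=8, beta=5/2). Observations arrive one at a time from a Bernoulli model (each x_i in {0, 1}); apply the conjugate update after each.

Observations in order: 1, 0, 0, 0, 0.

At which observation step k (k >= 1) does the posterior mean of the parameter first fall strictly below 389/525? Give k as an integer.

k = 2

obs 1: x=1 → posterior Beta(9, 5/2)
obs 2: x=0 → posterior Beta(9, 7/2)
obs 3: x=0 → posterior Beta(9, 9/2)
obs 4: x=0 → posterior Beta(9, 11/2)
obs 5: x=0 → posterior Beta(9, 13/2)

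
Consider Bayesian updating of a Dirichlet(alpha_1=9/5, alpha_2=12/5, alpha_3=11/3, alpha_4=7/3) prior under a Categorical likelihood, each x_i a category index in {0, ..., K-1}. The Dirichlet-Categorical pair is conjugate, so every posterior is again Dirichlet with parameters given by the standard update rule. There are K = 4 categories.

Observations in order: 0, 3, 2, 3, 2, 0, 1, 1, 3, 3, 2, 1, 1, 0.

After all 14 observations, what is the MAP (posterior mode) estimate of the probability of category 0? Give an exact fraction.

obs 1: x=0 → posterior Dirichlet(14/5, 12/5, 11/3, 7/3)
obs 2: x=3 → posterior Dirichlet(14/5, 12/5, 11/3, 10/3)
obs 3: x=2 → posterior Dirichlet(14/5, 12/5, 14/3, 10/3)
obs 4: x=3 → posterior Dirichlet(14/5, 12/5, 14/3, 13/3)
obs 5: x=2 → posterior Dirichlet(14/5, 12/5, 17/3, 13/3)
obs 6: x=0 → posterior Dirichlet(19/5, 12/5, 17/3, 13/3)
obs 7: x=1 → posterior Dirichlet(19/5, 17/5, 17/3, 13/3)
obs 8: x=1 → posterior Dirichlet(19/5, 22/5, 17/3, 13/3)
obs 9: x=3 → posterior Dirichlet(19/5, 22/5, 17/3, 16/3)
obs 10: x=3 → posterior Dirichlet(19/5, 22/5, 17/3, 19/3)
obs 11: x=2 → posterior Dirichlet(19/5, 22/5, 20/3, 19/3)
obs 12: x=1 → posterior Dirichlet(19/5, 27/5, 20/3, 19/3)
obs 13: x=1 → posterior Dirichlet(19/5, 32/5, 20/3, 19/3)
obs 14: x=0 → posterior Dirichlet(24/5, 32/5, 20/3, 19/3)

19/101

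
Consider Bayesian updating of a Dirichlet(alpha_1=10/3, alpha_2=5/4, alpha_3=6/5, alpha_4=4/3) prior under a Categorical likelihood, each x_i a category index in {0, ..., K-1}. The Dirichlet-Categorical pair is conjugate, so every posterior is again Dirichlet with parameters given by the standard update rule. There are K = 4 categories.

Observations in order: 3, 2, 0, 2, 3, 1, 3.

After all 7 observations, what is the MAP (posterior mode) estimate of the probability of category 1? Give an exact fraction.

obs 1: x=3 → posterior Dirichlet(10/3, 5/4, 6/5, 7/3)
obs 2: x=2 → posterior Dirichlet(10/3, 5/4, 11/5, 7/3)
obs 3: x=0 → posterior Dirichlet(13/3, 5/4, 11/5, 7/3)
obs 4: x=2 → posterior Dirichlet(13/3, 5/4, 16/5, 7/3)
obs 5: x=3 → posterior Dirichlet(13/3, 5/4, 16/5, 10/3)
obs 6: x=1 → posterior Dirichlet(13/3, 9/4, 16/5, 10/3)
obs 7: x=3 → posterior Dirichlet(13/3, 9/4, 16/5, 13/3)

75/607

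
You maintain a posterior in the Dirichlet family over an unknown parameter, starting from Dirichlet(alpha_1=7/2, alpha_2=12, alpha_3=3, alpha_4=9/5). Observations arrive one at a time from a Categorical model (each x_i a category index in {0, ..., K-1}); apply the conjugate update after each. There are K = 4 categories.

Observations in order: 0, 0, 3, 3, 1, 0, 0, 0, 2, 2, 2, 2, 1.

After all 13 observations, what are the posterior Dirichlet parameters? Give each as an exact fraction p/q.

alpha_1=17/2, alpha_2=14, alpha_3=7, alpha_4=19/5

obs 1: x=0 → posterior Dirichlet(9/2, 12, 3, 9/5)
obs 2: x=0 → posterior Dirichlet(11/2, 12, 3, 9/5)
obs 3: x=3 → posterior Dirichlet(11/2, 12, 3, 14/5)
obs 4: x=3 → posterior Dirichlet(11/2, 12, 3, 19/5)
obs 5: x=1 → posterior Dirichlet(11/2, 13, 3, 19/5)
obs 6: x=0 → posterior Dirichlet(13/2, 13, 3, 19/5)
obs 7: x=0 → posterior Dirichlet(15/2, 13, 3, 19/5)
obs 8: x=0 → posterior Dirichlet(17/2, 13, 3, 19/5)
obs 9: x=2 → posterior Dirichlet(17/2, 13, 4, 19/5)
obs 10: x=2 → posterior Dirichlet(17/2, 13, 5, 19/5)
obs 11: x=2 → posterior Dirichlet(17/2, 13, 6, 19/5)
obs 12: x=2 → posterior Dirichlet(17/2, 13, 7, 19/5)
obs 13: x=1 → posterior Dirichlet(17/2, 14, 7, 19/5)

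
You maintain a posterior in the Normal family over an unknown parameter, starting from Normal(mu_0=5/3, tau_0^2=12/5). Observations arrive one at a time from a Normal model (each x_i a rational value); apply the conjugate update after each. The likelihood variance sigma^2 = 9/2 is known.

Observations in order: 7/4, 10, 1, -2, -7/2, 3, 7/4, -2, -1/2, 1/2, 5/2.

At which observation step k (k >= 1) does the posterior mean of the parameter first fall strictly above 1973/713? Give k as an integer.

obs 1: x=7/4 → posterior Normal(39/23, 36/23)
obs 2: x=10 → posterior Normal(119/31, 36/31)
obs 3: x=1 → posterior Normal(127/39, 12/13)
obs 4: x=-2 → posterior Normal(111/47, 36/47)
obs 5: x=-7/2 → posterior Normal(83/55, 36/55)
obs 6: x=3 → posterior Normal(107/63, 4/7)
obs 7: x=7/4 → posterior Normal(121/71, 36/71)
obs 8: x=-2 → posterior Normal(105/79, 36/79)
obs 9: x=-1/2 → posterior Normal(101/87, 12/29)
obs 10: x=1/2 → posterior Normal(21/19, 36/95)
obs 11: x=5/2 → posterior Normal(125/103, 36/103)

k = 2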